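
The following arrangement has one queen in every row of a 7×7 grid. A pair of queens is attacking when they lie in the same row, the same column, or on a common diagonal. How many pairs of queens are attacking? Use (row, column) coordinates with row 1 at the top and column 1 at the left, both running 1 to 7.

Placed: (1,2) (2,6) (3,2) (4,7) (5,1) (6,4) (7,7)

2

Same column: (1,2)–(3,2) (column 2); (4,7)–(7,7) (column 7).
Total attacking pairs: 2.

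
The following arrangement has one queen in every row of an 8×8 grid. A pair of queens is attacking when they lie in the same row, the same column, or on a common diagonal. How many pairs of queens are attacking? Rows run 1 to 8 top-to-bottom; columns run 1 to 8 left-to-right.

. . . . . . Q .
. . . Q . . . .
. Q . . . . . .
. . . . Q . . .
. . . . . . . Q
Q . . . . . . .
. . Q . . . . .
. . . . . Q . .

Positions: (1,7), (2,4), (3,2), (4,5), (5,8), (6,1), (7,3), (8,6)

All columns are distinct and no two queens satisfy |Δrow| = |Δcol|, so no pair attacks.

0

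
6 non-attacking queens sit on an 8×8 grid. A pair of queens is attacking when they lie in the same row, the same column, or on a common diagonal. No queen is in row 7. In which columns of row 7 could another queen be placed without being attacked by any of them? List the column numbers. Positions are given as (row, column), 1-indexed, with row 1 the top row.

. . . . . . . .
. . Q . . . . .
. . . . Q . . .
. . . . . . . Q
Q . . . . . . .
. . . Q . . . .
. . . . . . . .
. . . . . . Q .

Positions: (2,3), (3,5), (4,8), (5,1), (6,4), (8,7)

columns 2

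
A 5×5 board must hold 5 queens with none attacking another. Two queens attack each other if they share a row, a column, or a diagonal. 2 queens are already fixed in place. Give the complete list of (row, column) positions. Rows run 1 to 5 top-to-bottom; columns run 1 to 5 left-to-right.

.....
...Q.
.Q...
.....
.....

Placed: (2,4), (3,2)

(1,1) (2,4) (3,2) (4,5) (5,3)

Row 1: attacked by (2,4)→{3,4,5}; (3,2)→{2,4}. Safe: 1. Place at column 1.
Row 4: attacked by (1,1)→{1,4}; (2,4)→{2,4}; (3,2)→{1,2,3}. Safe: 5. Place at column 5.
Row 5: attacked by (1,1)→{1,5}; (2,4)→{1,4}; (3,2)→{2,4}; (4,5)→{4,5}. Safe: 3. Place at column 3.
Columns [1, 4, 2, 5, 3], r−c [0, -2, 1, -1, 2], r+c [2, 6, 5, 9, 8] are all distinct, so no two queens attack.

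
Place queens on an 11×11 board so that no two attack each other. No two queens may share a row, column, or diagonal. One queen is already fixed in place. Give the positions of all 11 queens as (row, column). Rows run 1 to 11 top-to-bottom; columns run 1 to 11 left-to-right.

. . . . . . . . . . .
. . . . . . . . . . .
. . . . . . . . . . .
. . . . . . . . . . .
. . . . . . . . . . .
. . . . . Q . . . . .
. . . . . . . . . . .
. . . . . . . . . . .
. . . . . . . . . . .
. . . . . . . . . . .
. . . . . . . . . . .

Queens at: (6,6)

(1,5) (2,3) (3,1) (4,10) (5,8) (6,6) (7,4) (8,2) (9,11) (10,9) (11,7)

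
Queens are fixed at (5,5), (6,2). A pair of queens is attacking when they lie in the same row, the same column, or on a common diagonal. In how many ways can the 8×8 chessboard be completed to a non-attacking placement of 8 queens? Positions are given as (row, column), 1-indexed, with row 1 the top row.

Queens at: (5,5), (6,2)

2

Branch on row 1: col 3 → 0; col 4 → 1; col 6 → 1; col 8 → 0.
Sum: 0 + 1 + 1 + 0 = 2.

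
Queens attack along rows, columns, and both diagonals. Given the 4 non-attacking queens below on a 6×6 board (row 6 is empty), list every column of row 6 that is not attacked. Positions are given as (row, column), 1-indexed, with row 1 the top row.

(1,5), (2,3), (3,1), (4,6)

(1,5) attacks row 6 at column 5.
(2,3) attacks row 6 at column 3.
(3,1) attacks row 6 at column 1 and diagonals 4.
(4,6) attacks row 6 at column 6 and diagonals 4.
Attacked columns: {1, 3, 4, 5, 6}. Safe: {2}.

columns 2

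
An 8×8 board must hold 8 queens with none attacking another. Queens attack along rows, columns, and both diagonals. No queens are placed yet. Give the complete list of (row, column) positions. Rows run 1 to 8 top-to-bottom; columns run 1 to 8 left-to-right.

Row 1: Safe: 1, 2, 3, 4, 5, 6, 7, 8. Place at column 7.
Row 2: attacked by (1,7)→{6,7,8}. Safe: 1, 2, 3, 4, 5. Place at column 3.
Row 3: attacked by (1,7)→{5,7}; (2,3)→{2,3,4}. Safe: 1, 6, 8. Place at column 1.
Row 4: attacked by (1,7)→{4,7}; (2,3)→{1,3,5}; (3,1)→{1,2}. Safe: 6, 8. Place at column 6.
Row 5: attacked by (1,7)→{3,7}; (2,3)→{3,6}; (3,1)→{1,3}; (4,6)→{5,6,7}. Safe: 2, 4, 8. Place at column 8.
Row 6: attacked by (1,7)→{2,7}; (2,3)→{3,7}; (3,1)→{1,4}; (4,6)→{4,6,8}; (5,8)→{7,8}. Safe: 5. Place at column 5.
Row 7: attacked by (1,7)→{1,7}; (2,3)→{3,8}; (3,1)→{1,5}; (4,6)→{3,6}; (5,8)→{6,8}; (6,5)→{4,5,6}. Safe: 2. Place at column 2.
Row 8: attacked by (1,7)→{7}; (2,3)→{3}; (3,1)→{1,6}; (4,6)→{2,6}; (5,8)→{5,8}; (6,5)→{3,5,7}; (7,2)→{1,2,3}. Safe: 4. Place at column 4.
Columns [7, 3, 1, 6, 8, 5, 2, 4], r−c [-6, -1, 2, -2, -3, 1, 5, 4], r+c [8, 5, 4, 10, 13, 11, 9, 12] are all distinct, so no two queens attack.

(1,7) (2,3) (3,1) (4,6) (5,8) (6,5) (7,2) (8,4)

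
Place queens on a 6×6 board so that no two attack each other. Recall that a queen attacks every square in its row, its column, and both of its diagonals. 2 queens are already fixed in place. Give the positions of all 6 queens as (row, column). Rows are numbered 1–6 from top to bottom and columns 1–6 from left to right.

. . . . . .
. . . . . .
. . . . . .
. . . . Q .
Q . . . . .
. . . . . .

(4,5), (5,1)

Row 1: attacked by (4,5)→{2,5}; (5,1)→{1,5}. Safe: 3, 4, 6. Place at column 3.
Row 2: attacked by (1,3)→{2,3,4}; (4,5)→{3,5}; (5,1)→{1,4}. Safe: 6. Place at column 6.
Row 3: attacked by (1,3)→{1,3,5}; (2,6)→{5,6}; (4,5)→{4,5,6}; (5,1)→{1,3}. Safe: 2. Place at column 2.
Row 6: attacked by (1,3)→{3}; (2,6)→{2,6}; (3,2)→{2,5}; (4,5)→{3,5}; (5,1)→{1,2}. Safe: 4. Place at column 4.
Columns [3, 6, 2, 5, 1, 4], r−c [-2, -4, 1, -1, 4, 2], r+c [4, 8, 5, 9, 6, 10] are all distinct, so no two queens attack.

(1,3) (2,6) (3,2) (4,5) (5,1) (6,4)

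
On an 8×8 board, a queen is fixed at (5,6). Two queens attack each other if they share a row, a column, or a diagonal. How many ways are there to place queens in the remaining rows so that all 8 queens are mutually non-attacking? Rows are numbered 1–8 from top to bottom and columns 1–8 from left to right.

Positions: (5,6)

12

Branch on row 1: col 1 → 0; col 3 → 2; col 4 → 6; col 5 → 0; col 7 → 3; col 8 → 1.
Sum: 0 + 2 + 6 + 0 + 3 + 1 = 12.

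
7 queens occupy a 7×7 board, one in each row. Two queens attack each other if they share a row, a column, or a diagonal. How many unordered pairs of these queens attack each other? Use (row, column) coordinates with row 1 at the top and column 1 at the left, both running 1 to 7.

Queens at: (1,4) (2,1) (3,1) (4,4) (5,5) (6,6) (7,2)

5

Same column: (1,4)–(4,4) (column 4); (2,1)–(3,1) (column 1).
Same diagonal: (4,4)–(5,5) (|4−5| = |4−5| = 1); (4,4)–(6,6) (|4−6| = |4−6| = 2); (5,5)–(6,6) (|5−6| = |5−6| = 1).
Total attacking pairs: 5.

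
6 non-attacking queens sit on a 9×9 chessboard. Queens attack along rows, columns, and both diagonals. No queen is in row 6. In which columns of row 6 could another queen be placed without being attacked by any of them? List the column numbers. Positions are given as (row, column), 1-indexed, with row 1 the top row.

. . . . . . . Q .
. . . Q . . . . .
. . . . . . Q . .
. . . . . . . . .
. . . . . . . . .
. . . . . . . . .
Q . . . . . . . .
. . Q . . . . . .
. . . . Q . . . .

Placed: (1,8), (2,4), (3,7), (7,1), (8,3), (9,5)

(1,8) attacks row 6 at column 8 and diagonals 3.
(2,4) attacks row 6 at column 4 and diagonals 8.
(3,7) attacks row 6 at column 7 and diagonals 4.
(7,1) attacks row 6 at column 1 and diagonals 2.
(8,3) attacks row 6 at column 3 and diagonals 1, 5.
(9,5) attacks row 6 at column 5 and diagonals 2, 8.
Attacked columns: {1, 2, 3, 4, 5, 7, 8}. Safe: {6, 9}.

columns 6, 9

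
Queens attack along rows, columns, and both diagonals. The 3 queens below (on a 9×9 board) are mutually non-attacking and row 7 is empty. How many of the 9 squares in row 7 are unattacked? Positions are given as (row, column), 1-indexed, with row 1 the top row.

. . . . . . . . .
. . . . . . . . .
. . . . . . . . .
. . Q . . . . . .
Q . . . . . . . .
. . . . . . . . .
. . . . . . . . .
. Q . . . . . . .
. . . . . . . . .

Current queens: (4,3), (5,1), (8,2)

(4,3) attacks row 7 at column 3 and diagonals 6.
(5,1) attacks row 7 at column 1 and diagonals 3.
(8,2) attacks row 7 at column 2 and diagonals 1, 3.
Attacked columns: {1, 2, 3, 6}. Safe: {4, 5, 7, 8, 9}.

5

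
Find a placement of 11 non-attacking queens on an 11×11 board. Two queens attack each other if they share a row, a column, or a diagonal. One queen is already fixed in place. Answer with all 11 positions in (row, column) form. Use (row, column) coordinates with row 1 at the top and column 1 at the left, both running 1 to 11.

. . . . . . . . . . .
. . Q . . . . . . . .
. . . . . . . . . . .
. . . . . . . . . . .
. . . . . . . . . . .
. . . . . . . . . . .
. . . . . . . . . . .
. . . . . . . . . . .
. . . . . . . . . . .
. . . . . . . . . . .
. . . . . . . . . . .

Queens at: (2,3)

(1,7) (2,3) (3,11) (4,6) (5,2) (6,9) (7,5) (8,8) (9,4) (10,1) (11,10)

Row 1: attacked by (2,3)→{2,3,4}. Safe: 1, 5, 6, 7, 8, 9, 10, 11. Place at column 7.
Row 3: attacked by (1,7)→{5,7,9}; (2,3)→{2,3,4}. Safe: 1, 6, 8, 10, 11. Place at column 11.
Row 4: attacked by (1,7)→{4,7,10}; (2,3)→{1,3,5}; (3,11)→{10,11}. Safe: 2, 6, 8, 9. Place at column 6.
Row 5: attacked by (1,7)→{3,7,11}; (2,3)→{3,6}; (3,11)→{9,11}; (4,6)→{5,6,7}. Safe: 1, 2, 4, 8, 10. Place at column 2.
Row 6: attacked by (1,7)→{2,7}; (2,3)→{3,7}; (3,11)→{8,11}; (4,6)→{4,6,8}; (5,2)→{1,2,3}. Safe: 5, 9, 10. Place at column 9.
Row 7: attacked by (1,7)→{1,7}; (2,3)→{3,8}; (3,11)→{7,11}; (4,6)→{3,6,9}; (5,2)→{2,4}; (6,9)→{8,9,10}. Safe: 5. Place at column 5.
Row 8: attacked by (1,7)→{7}; (2,3)→{3,9}; (3,11)→{6,11}; (4,6)→{2,6,10}; (5,2)→{2,5}; (6,9)→{7,9,11}; (7,5)→{4,5,6}. Safe: 1, 8. Place at column 8.
Row 9: attacked by (1,7)→{7}; (2,3)→{3,10}; (3,11)→{5,11}; (4,6)→{1,6,11}; (5,2)→{2,6}; (6,9)→{6,9}; (7,5)→{3,5,7}; (8,8)→{7,8,9}. Safe: 4. Place at column 4.
Row 10: attacked by (1,7)→{7}; (2,3)→{3,11}; (3,11)→{4,11}; (4,6)→{6}; (5,2)→{2,7}; (6,9)→{5,9}; (7,5)→{2,5,8}; (8,8)→{6,8,10}; (9,4)→{3,4,5}. Safe: 1. Place at column 1.
Row 11: attacked by (1,7)→{7}; (2,3)→{3}; (3,11)→{3,11}; (4,6)→{6}; (5,2)→{2,8}; (6,9)→{4,9}; (7,5)→{1,5,9}; (8,8)→{5,8,11}; (9,4)→{2,4,6}; (10,1)→{1,2}. Safe: 10. Place at column 10.
Columns [7, 3, 11, 6, 2, 9, 5, 8, 4, 1, 10], r−c [-6, -1, -8, -2, 3, -3, 2, 0, 5, 9, 1], r+c [8, 5, 14, 10, 7, 15, 12, 16, 13, 11, 21] are all distinct, so no two queens attack.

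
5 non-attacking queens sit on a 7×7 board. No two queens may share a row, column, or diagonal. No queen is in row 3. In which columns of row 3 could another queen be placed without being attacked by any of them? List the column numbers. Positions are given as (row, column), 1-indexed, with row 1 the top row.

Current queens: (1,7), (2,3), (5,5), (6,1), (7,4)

columns 6

(1,7) attacks row 3 at column 7 and diagonals 5.
(2,3) attacks row 3 at column 3 and diagonals 2, 4.
(5,5) attacks row 3 at column 5 and diagonals 3, 7.
(6,1) attacks row 3 at column 1 and diagonals 4.
(7,4) attacks row 3 at column 4.
Attacked columns: {1, 2, 3, 4, 5, 7}. Safe: {6}.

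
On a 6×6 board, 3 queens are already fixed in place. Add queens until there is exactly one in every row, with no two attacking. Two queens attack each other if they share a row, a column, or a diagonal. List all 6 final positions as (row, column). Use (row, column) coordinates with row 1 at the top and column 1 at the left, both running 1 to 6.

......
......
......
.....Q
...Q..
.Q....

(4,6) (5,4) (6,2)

Row 1: attacked by (4,6)→{3,6}; (5,4)→{4}; (6,2)→{2}. Safe: 1, 5. Place at column 5.
Row 2: attacked by (1,5)→{4,5,6}; (4,6)→{4,6}; (5,4)→{1,4}; (6,2)→{2,6}. Safe: 3. Place at column 3.
Row 3: attacked by (1,5)→{3,5}; (2,3)→{2,3,4}; (4,6)→{5,6}; (5,4)→{2,4,6}; (6,2)→{2,5}. Safe: 1. Place at column 1.
Columns [5, 3, 1, 6, 4, 2], r−c [-4, -1, 2, -2, 1, 4], r+c [6, 5, 4, 10, 9, 8] are all distinct, so no two queens attack.

(1,5) (2,3) (3,1) (4,6) (5,4) (6,2)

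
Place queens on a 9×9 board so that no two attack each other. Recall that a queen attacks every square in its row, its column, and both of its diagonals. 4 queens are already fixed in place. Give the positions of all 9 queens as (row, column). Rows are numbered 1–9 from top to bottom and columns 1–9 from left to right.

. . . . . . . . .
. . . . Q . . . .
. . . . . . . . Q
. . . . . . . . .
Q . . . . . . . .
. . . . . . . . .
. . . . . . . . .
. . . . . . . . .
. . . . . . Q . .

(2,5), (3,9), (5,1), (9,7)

Row 1: attacked by (2,5)→{4,5,6}; (3,9)→{7,9}; (5,1)→{1,5}; (9,7)→{7}. Safe: 2, 3, 8. Place at column 2.
Row 4: attacked by (1,2)→{2,5}; (2,5)→{3,5,7}; (3,9)→{8,9}; (5,1)→{1,2}; (9,7)→{2,7}. Safe: 4, 6. Place at column 4.
Row 6: attacked by (1,2)→{2,7}; (2,5)→{1,5,9}; (3,9)→{6,9}; (4,4)→{2,4,6}; (5,1)→{1,2}; (9,7)→{4,7}. Safe: 3, 8. Place at column 8.
Row 7: attacked by (1,2)→{2,8}; (2,5)→{5}; (3,9)→{5,9}; (4,4)→{1,4,7}; (5,1)→{1,3}; (6,8)→{7,8,9}; (9,7)→{5,7,9}. Safe: 6. Place at column 6.
Row 8: attacked by (1,2)→{2,9}; (2,5)→{5}; (3,9)→{4,9}; (4,4)→{4,8}; (5,1)→{1,4}; (6,8)→{6,8}; (7,6)→{5,6,7}; (9,7)→{6,7,8}. Safe: 3. Place at column 3.
Columns [2, 5, 9, 4, 1, 8, 6, 3, 7], r−c [-1, -3, -6, 0, 4, -2, 1, 5, 2], r+c [3, 7, 12, 8, 6, 14, 13, 11, 16] are all distinct, so no two queens attack.

(1,2) (2,5) (3,9) (4,4) (5,1) (6,8) (7,6) (8,3) (9,7)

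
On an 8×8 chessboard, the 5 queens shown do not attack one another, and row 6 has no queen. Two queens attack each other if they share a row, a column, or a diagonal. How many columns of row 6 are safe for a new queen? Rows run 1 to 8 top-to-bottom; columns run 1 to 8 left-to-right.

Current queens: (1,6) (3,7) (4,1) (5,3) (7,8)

(1,6) attacks row 6 at column 6 and diagonals 1.
(3,7) attacks row 6 at column 7 and diagonals 4.
(4,1) attacks row 6 at column 1 and diagonals 3.
(5,3) attacks row 6 at column 3 and diagonals 2, 4.
(7,8) attacks row 6 at column 8 and diagonals 7.
Attacked columns: {1, 2, 3, 4, 6, 7, 8}. Safe: {5}.

1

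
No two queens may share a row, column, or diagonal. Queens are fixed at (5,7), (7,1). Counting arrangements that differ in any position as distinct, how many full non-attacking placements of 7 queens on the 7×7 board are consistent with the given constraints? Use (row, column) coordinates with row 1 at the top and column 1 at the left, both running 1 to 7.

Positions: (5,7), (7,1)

1

Branch on row 1: col 2 → 0; col 4 → 0; col 5 → 1; col 6 → 0.
Sum: 0 + 0 + 1 + 0 = 1.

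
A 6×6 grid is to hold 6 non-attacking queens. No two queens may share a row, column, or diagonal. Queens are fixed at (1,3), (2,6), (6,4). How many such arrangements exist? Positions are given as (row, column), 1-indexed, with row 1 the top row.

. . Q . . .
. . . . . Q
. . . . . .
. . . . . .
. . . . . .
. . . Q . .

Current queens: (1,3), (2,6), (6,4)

Branch on row 3: col 2 → 1.
Sum: 1 = 1.

1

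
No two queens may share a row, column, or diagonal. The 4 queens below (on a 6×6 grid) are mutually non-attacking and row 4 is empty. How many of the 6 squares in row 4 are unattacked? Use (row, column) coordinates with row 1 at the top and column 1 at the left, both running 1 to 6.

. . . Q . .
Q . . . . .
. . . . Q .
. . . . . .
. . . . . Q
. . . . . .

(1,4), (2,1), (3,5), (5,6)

(1,4) attacks row 4 at column 4 and diagonals 1.
(2,1) attacks row 4 at column 1 and diagonals 3.
(3,5) attacks row 4 at column 5 and diagonals 4, 6.
(5,6) attacks row 4 at column 6 and diagonals 5.
Attacked columns: {1, 3, 4, 5, 6}. Safe: {2}.

1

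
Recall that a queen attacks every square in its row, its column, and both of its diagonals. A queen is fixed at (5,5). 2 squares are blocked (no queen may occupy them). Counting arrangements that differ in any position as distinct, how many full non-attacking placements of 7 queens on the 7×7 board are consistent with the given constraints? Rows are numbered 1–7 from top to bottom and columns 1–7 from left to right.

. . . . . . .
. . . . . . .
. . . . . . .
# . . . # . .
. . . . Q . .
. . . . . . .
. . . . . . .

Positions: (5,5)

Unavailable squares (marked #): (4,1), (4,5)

Branch on row 1: col 2 → 1; col 3 → 1; col 4 → 1; col 6 → 1; col 7 → 1.
Sum: 1 + 1 + 1 + 1 + 1 = 5.

5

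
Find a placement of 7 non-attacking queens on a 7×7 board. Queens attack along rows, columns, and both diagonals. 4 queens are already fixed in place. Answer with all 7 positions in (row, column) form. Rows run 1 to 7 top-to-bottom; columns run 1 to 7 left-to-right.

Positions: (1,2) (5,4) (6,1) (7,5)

(1,2) (2,6) (3,3) (4,7) (5,4) (6,1) (7,5)

Row 2: attacked by (1,2)→{1,2,3}; (5,4)→{1,4,7}; (6,1)→{1,5}; (7,5)→{5}. Safe: 6. Place at column 6.
Row 3: attacked by (1,2)→{2,4}; (2,6)→{5,6,7}; (5,4)→{2,4,6}; (6,1)→{1,4}; (7,5)→{1,5}. Safe: 3. Place at column 3.
Row 4: attacked by (1,2)→{2,5}; (2,6)→{4,6}; (3,3)→{2,3,4}; (5,4)→{3,4,5}; (6,1)→{1,3}; (7,5)→{2,5}. Safe: 7. Place at column 7.
Columns [2, 6, 3, 7, 4, 1, 5], r−c [-1, -4, 0, -3, 1, 5, 2], r+c [3, 8, 6, 11, 9, 7, 12] are all distinct, so no two queens attack.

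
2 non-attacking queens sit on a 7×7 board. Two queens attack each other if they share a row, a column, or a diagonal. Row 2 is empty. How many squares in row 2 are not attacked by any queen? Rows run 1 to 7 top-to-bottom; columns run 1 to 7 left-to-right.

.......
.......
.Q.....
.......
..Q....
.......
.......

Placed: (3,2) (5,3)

3

(3,2) attacks row 2 at column 2 and diagonals 1, 3.
(5,3) attacks row 2 at column 3 and diagonals 6.
Attacked columns: {1, 2, 3, 6}. Safe: {4, 5, 7}.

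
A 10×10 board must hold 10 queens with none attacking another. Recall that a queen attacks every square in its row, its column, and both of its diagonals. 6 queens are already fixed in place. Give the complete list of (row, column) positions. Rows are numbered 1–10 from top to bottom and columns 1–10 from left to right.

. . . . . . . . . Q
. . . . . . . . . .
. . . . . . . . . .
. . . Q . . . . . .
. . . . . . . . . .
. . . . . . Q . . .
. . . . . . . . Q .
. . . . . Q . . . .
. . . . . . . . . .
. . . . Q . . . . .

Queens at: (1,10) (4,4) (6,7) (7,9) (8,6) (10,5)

(1,10) (2,8) (3,2) (4,4) (5,1) (6,7) (7,9) (8,6) (9,3) (10,5)

Row 2: attacked by (1,10)→{9,10}; (4,4)→{2,4,6}; (6,7)→{3,7}; (7,9)→{4,9}; (8,6)→{6}; (10,5)→{5}. Safe: 1, 8. Place at column 8.
Row 3: attacked by (1,10)→{8,10}; (2,8)→{7,8,9}; (4,4)→{3,4,5}; (6,7)→{4,7,10}; (7,9)→{5,9}; (8,6)→{1,6}; (10,5)→{5}. Safe: 2. Place at column 2.
Row 5: attacked by (1,10)→{6,10}; (2,8)→{5,8}; (3,2)→{2,4}; (4,4)→{3,4,5}; (6,7)→{6,7,8}; (7,9)→{7,9}; (8,6)→{3,6,9}; (10,5)→{5,10}. Safe: 1. Place at column 1.
Row 9: attacked by (1,10)→{2,10}; (2,8)→{1,8}; (3,2)→{2,8}; (4,4)→{4,9}; (5,1)→{1,5}; (6,7)→{4,7,10}; (7,9)→{7,9}; (8,6)→{5,6,7}; (10,5)→{4,5,6}. Safe: 3. Place at column 3.
Columns [10, 8, 2, 4, 1, 7, 9, 6, 3, 5], r−c [-9, -6, 1, 0, 4, -1, -2, 2, 6, 5], r+c [11, 10, 5, 8, 6, 13, 16, 14, 12, 15] are all distinct, so no two queens attack.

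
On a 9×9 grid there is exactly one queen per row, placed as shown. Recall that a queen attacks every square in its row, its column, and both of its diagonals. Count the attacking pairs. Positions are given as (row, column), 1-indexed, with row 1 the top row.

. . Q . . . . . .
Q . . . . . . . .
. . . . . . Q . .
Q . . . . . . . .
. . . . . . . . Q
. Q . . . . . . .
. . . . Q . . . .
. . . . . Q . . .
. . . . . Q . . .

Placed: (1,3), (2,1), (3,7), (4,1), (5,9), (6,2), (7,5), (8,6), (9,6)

6

Same column: (2,1)–(4,1) (column 1); (8,6)–(9,6) (column 6).
Same diagonal: (3,7)–(5,9) (|3−5| = |7−9| = 2); (4,1)–(9,6) (|4−9| = |1−6| = 5); (5,9)–(8,6) (|5−8| = |9−6| = 3); (7,5)–(8,6) (|7−8| = |5−6| = 1).
Total attacking pairs: 6.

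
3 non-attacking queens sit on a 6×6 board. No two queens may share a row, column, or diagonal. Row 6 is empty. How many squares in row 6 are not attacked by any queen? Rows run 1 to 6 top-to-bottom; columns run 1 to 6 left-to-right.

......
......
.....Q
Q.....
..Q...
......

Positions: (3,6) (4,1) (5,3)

(3,6) attacks row 6 at column 6 and diagonals 3.
(4,1) attacks row 6 at column 1 and diagonals 3.
(5,3) attacks row 6 at column 3 and diagonals 2, 4.
Attacked columns: {1, 2, 3, 4, 6}. Safe: {5}.

1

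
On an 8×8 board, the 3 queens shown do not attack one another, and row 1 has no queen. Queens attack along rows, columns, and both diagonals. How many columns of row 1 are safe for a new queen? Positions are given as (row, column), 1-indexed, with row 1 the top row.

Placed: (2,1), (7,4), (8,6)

4

(2,1) attacks row 1 at column 1 and diagonals 2.
(7,4) attacks row 1 at column 4.
(8,6) attacks row 1 at column 6.
Attacked columns: {1, 2, 4, 6}. Safe: {3, 5, 7, 8}.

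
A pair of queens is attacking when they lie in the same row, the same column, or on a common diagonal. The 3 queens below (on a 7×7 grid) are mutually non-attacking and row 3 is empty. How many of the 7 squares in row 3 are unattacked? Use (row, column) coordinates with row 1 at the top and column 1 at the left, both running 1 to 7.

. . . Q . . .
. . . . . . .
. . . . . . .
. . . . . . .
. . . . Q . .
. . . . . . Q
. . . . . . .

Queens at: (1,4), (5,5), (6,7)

(1,4) attacks row 3 at column 4 and diagonals 2, 6.
(5,5) attacks row 3 at column 5 and diagonals 3, 7.
(6,7) attacks row 3 at column 7 and diagonals 4.
Attacked columns: {2, 3, 4, 5, 6, 7}. Safe: {1}.

1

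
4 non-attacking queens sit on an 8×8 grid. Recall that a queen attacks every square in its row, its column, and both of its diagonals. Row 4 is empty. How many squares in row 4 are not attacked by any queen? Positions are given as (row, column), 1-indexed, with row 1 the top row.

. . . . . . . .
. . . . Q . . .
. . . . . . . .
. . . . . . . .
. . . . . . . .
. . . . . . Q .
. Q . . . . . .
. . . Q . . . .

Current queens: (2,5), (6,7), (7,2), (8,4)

(2,5) attacks row 4 at column 5 and diagonals 3, 7.
(6,7) attacks row 4 at column 7 and diagonals 5.
(7,2) attacks row 4 at column 2 and diagonals 5.
(8,4) attacks row 4 at column 4 and diagonals 8.
Attacked columns: {2, 3, 4, 5, 7, 8}. Safe: {1, 6}.

2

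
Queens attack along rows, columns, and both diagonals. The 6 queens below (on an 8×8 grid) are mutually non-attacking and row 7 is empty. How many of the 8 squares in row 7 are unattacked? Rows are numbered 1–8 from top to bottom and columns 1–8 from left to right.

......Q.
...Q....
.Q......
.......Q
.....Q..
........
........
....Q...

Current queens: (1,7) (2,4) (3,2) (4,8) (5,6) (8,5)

(1,7) attacks row 7 at column 7 and diagonals 1.
(2,4) attacks row 7 at column 4.
(3,2) attacks row 7 at column 2 and diagonals 6.
(4,8) attacks row 7 at column 8 and diagonals 5.
(5,6) attacks row 7 at column 6 and diagonals 4, 8.
(8,5) attacks row 7 at column 5 and diagonals 4, 6.
Attacked columns: {1, 2, 4, 5, 6, 7, 8}. Safe: {3}.

1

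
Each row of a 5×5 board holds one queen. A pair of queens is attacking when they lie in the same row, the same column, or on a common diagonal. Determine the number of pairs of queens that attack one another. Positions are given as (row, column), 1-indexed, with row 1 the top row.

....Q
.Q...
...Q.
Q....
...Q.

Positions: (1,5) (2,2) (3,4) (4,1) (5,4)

Same column: (3,4)–(5,4) (column 4).
Total attacking pairs: 1.

1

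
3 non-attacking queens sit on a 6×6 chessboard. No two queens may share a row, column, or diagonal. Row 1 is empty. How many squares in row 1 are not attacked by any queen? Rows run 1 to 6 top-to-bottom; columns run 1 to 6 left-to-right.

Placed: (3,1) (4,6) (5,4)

2

(3,1) attacks row 1 at column 1 and diagonals 3.
(4,6) attacks row 1 at column 6 and diagonals 3.
(5,4) attacks row 1 at column 4.
Attacked columns: {1, 3, 4, 6}. Safe: {2, 5}.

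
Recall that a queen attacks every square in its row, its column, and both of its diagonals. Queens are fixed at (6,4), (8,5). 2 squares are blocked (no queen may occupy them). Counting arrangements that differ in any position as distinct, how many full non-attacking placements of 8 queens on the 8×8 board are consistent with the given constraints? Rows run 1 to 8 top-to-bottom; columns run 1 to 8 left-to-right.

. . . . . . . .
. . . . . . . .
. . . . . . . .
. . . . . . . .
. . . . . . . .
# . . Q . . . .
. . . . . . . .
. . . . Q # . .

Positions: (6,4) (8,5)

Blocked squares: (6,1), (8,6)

6

Branch on row 1: col 1 → 1; col 2 → 1; col 3 → 2; col 6 → 0; col 7 → 2; col 8 → 0.
Sum: 1 + 1 + 2 + 0 + 2 + 0 = 6.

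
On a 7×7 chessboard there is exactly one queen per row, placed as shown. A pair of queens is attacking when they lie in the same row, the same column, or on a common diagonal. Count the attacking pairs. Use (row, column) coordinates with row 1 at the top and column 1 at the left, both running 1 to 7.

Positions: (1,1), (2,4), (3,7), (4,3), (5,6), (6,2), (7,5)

0

All columns are distinct and no two queens satisfy |Δrow| = |Δcol|, so no pair attacks.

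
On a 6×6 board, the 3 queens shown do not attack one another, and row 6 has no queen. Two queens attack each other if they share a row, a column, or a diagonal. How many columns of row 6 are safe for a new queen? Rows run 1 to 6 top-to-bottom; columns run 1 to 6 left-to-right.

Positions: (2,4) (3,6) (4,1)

2

(2,4) attacks row 6 at column 4.
(3,6) attacks row 6 at column 6 and diagonals 3.
(4,1) attacks row 6 at column 1 and diagonals 3.
Attacked columns: {1, 3, 4, 6}. Safe: {2, 5}.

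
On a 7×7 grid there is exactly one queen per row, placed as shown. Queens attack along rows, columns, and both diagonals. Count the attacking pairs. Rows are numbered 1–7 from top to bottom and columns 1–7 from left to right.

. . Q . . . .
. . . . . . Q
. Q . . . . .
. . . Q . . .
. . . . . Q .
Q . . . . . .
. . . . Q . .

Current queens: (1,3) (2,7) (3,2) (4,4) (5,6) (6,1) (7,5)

0

All columns are distinct and no two queens satisfy |Δrow| = |Δcol|, so no pair attacks.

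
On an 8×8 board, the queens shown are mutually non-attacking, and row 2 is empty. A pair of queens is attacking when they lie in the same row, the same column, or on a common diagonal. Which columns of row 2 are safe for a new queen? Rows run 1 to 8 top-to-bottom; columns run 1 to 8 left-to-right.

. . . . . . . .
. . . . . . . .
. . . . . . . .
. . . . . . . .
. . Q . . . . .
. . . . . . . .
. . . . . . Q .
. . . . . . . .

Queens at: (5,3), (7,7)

(5,3) attacks row 2 at column 3 and diagonals 6.
(7,7) attacks row 2 at column 7 and diagonals 2.
Attacked columns: {2, 3, 6, 7}. Safe: {1, 4, 5, 8}.

columns 1, 4, 5, 8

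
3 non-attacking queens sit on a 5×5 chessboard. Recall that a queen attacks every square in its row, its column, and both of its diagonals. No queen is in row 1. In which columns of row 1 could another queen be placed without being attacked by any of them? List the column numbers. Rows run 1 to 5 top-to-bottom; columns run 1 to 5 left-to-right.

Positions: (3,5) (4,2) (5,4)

columns 1

(3,5) attacks row 1 at column 5 and diagonals 3.
(4,2) attacks row 1 at column 2 and diagonals 5.
(5,4) attacks row 1 at column 4.
Attacked columns: {2, 3, 4, 5}. Safe: {1}.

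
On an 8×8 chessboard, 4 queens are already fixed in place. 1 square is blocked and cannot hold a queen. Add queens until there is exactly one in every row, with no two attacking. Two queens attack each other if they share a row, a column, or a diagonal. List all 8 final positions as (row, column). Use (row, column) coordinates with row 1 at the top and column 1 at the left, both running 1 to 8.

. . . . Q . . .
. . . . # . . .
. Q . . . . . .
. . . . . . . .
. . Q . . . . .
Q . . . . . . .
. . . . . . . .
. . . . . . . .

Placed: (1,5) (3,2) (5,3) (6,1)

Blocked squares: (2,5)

Row 2: attacked by (1,5)→{4,5,6}; (3,2)→{1,2,3}; (5,3)→{3,6}; (6,1)→{1,5}. Blocked: 5. Safe: 7, 8. Place at column 7.
Row 4: attacked by (1,5)→{2,5,8}; (2,7)→{5,7}; (3,2)→{1,2,3}; (5,3)→{2,3,4}; (6,1)→{1,3}. Safe: 6. Place at column 6.
Row 7: attacked by (1,5)→{5}; (2,7)→{2,7}; (3,2)→{2,6}; (4,6)→{3,6}; (5,3)→{1,3,5}; (6,1)→{1,2}. Safe: 4, 8. Place at column 4.
Row 8: attacked by (1,5)→{5}; (2,7)→{1,7}; (3,2)→{2,7}; (4,6)→{2,6}; (5,3)→{3,6}; (6,1)→{1,3}; (7,4)→{3,4,5}. Safe: 8. Place at column 8.
Columns [5, 7, 2, 6, 3, 1, 4, 8], r−c [-4, -5, 1, -2, 2, 5, 3, 0], r+c [6, 9, 5, 10, 8, 7, 11, 16] are all distinct, so no two queens attack.

(1,5) (2,7) (3,2) (4,6) (5,3) (6,1) (7,4) (8,8)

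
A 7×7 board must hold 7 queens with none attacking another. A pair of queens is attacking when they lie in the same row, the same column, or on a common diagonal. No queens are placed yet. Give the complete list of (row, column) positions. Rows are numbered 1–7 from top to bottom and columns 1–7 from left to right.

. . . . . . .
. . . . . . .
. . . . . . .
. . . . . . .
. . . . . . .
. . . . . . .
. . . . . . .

(1,6) (2,3) (3,5) (4,7) (5,1) (6,4) (7,2)

Row 1: Safe: 1, 2, 3, 4, 5, 6, 7. Place at column 6.
Row 2: attacked by (1,6)→{5,6,7}. Safe: 1, 2, 3, 4. Place at column 3.
Row 3: attacked by (1,6)→{4,6}; (2,3)→{2,3,4}. Safe: 1, 5, 7. Place at column 5.
Row 4: attacked by (1,6)→{3,6}; (2,3)→{1,3,5}; (3,5)→{4,5,6}. Safe: 2, 7. Place at column 7.
Row 5: attacked by (1,6)→{2,6}; (2,3)→{3,6}; (3,5)→{3,5,7}; (4,7)→{6,7}. Safe: 1, 4. Place at column 1.
Row 6: attacked by (1,6)→{1,6}; (2,3)→{3,7}; (3,5)→{2,5}; (4,7)→{5,7}; (5,1)→{1,2}. Safe: 4. Place at column 4.
Row 7: attacked by (1,6)→{6}; (2,3)→{3}; (3,5)→{1,5}; (4,7)→{4,7}; (5,1)→{1,3}; (6,4)→{3,4,5}. Safe: 2. Place at column 2.
Columns [6, 3, 5, 7, 1, 4, 2], r−c [-5, -1, -2, -3, 4, 2, 5], r+c [7, 5, 8, 11, 6, 10, 9] are all distinct, so no two queens attack.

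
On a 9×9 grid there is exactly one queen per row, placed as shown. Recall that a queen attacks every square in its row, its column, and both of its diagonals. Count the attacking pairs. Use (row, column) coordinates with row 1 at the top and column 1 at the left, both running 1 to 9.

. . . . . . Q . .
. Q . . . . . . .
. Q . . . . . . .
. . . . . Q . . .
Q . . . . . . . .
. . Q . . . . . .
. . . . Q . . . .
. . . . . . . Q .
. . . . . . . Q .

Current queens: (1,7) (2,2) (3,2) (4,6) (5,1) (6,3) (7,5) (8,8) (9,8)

Same column: (2,2)–(3,2) (column 2); (8,8)–(9,8) (column 8).
Same diagonal: (2,2)–(8,8) (|2−8| = |2−8| = 6); (3,2)–(9,8) (|3−9| = |2−8| = 6).
Total attacking pairs: 4.

4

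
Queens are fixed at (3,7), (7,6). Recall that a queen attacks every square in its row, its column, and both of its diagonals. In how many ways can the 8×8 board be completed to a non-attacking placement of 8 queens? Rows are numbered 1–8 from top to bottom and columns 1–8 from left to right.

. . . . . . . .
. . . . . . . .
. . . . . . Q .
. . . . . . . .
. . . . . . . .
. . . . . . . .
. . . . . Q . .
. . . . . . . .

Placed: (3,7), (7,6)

3

Branch on row 1: col 1 → 0; col 2 → 2; col 3 → 0; col 4 → 1; col 8 → 0.
Sum: 0 + 2 + 0 + 1 + 0 = 3.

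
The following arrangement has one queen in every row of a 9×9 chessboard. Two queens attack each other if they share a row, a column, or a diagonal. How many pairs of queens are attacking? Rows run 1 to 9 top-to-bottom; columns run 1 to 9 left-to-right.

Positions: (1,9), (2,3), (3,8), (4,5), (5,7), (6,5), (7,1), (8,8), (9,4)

Same column: (3,8)–(8,8) (column 8); (4,5)–(6,5) (column 5).
Same diagonal: (2,3)–(4,5) (|2−4| = |3−5| = 2); (3,8)–(6,5) (|3−6| = |8−5| = 3).
Total attacking pairs: 4.

4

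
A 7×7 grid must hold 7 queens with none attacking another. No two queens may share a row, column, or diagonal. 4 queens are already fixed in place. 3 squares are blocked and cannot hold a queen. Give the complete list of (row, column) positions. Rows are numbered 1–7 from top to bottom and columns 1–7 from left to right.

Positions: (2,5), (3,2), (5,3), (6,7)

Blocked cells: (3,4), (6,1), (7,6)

(1,1) (2,5) (3,2) (4,6) (5,3) (6,7) (7,4)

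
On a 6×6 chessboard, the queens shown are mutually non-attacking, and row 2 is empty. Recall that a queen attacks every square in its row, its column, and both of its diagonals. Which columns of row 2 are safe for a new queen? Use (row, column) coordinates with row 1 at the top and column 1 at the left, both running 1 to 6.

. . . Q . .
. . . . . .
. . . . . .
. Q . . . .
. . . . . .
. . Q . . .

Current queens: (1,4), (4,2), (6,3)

columns 1, 6

(1,4) attacks row 2 at column 4 and diagonals 3, 5.
(4,2) attacks row 2 at column 2 and diagonals 4.
(6,3) attacks row 2 at column 3.
Attacked columns: {2, 3, 4, 5}. Safe: {1, 6}.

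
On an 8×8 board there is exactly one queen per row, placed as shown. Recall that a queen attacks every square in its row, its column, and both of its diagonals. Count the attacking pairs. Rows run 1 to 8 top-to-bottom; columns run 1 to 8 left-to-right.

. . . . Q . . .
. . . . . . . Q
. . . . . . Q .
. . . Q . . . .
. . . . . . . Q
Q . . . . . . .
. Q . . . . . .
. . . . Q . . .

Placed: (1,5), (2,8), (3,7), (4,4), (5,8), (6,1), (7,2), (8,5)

6

Same column: (1,5)–(8,5) (column 5); (2,8)–(5,8) (column 8).
Same diagonal: (1,5)–(3,7) (|1−3| = |5−7| = 2); (2,8)–(3,7) (|2−3| = |8−7| = 1); (5,8)–(8,5) (|5−8| = |8−5| = 3); (6,1)–(7,2) (|6−7| = |1−2| = 1).
Total attacking pairs: 6.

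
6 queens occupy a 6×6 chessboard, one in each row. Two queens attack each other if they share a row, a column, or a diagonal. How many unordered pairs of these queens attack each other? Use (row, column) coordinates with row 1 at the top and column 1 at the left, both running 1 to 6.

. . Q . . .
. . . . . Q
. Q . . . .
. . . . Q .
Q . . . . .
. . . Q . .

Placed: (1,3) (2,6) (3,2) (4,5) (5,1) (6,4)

0

All columns are distinct and no two queens satisfy |Δrow| = |Δcol|, so no pair attacks.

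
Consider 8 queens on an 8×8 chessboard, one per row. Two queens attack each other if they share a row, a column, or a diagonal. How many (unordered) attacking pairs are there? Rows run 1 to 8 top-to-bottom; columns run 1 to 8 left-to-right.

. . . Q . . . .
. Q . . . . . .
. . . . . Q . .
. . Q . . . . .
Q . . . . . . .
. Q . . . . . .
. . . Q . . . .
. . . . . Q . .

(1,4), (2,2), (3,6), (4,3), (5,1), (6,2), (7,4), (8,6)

5

Same column: (1,4)–(7,4) (column 4); (2,2)–(6,2) (column 2); (3,6)–(8,6) (column 6).
Same diagonal: (1,4)–(3,6) (|1−3| = |4−6| = 2); (5,1)–(6,2) (|5−6| = |1−2| = 1).
Total attacking pairs: 5.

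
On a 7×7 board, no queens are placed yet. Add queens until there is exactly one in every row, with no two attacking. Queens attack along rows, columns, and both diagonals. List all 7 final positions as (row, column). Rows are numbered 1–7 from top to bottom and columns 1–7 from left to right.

Row 1: Safe: 1, 2, 3, 4, 5, 6, 7. Place at column 7.
Row 2: attacked by (1,7)→{6,7}. Safe: 1, 2, 3, 4, 5. Place at column 2.
Row 3: attacked by (1,7)→{5,7}; (2,2)→{1,2,3}. Safe: 4, 6. Place at column 4.
Row 4: attacked by (1,7)→{4,7}; (2,2)→{2,4}; (3,4)→{3,4,5}. Safe: 1, 6. Place at column 6.
Row 5: attacked by (1,7)→{3,7}; (2,2)→{2,5}; (3,4)→{2,4,6}; (4,6)→{5,6,7}. Safe: 1. Place at column 1.
Row 6: attacked by (1,7)→{2,7}; (2,2)→{2,6}; (3,4)→{1,4,7}; (4,6)→{4,6}; (5,1)→{1,2}. Safe: 3, 5. Place at column 3.
Row 7: attacked by (1,7)→{1,7}; (2,2)→{2,7}; (3,4)→{4}; (4,6)→{3,6}; (5,1)→{1,3}; (6,3)→{2,3,4}. Safe: 5. Place at column 5.
Columns [7, 2, 4, 6, 1, 3, 5], r−c [-6, 0, -1, -2, 4, 3, 2], r+c [8, 4, 7, 10, 6, 9, 12] are all distinct, so no two queens attack.

(1,7) (2,2) (3,4) (4,6) (5,1) (6,3) (7,5)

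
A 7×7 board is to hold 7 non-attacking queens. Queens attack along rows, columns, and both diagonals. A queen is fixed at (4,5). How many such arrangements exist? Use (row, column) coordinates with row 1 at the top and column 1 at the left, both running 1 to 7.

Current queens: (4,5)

4

Branch on row 1: col 1 → 0; col 3 → 1; col 4 → 1; col 6 → 1; col 7 → 1.
Sum: 0 + 1 + 1 + 1 + 1 = 4.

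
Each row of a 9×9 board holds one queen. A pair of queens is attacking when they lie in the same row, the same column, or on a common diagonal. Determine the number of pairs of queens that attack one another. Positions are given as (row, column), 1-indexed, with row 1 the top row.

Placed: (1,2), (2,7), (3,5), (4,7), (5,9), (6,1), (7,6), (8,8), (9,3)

Same column: (2,7)–(4,7) (column 7).
Total attacking pairs: 1.

1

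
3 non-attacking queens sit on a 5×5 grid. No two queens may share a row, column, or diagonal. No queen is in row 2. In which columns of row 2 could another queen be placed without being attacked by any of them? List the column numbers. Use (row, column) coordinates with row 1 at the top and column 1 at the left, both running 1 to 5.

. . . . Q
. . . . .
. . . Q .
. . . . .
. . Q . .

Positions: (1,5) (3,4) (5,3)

columns 1, 2

(1,5) attacks row 2 at column 5 and diagonals 4.
(3,4) attacks row 2 at column 4 and diagonals 3, 5.
(5,3) attacks row 2 at column 3.
Attacked columns: {3, 4, 5}. Safe: {1, 2}.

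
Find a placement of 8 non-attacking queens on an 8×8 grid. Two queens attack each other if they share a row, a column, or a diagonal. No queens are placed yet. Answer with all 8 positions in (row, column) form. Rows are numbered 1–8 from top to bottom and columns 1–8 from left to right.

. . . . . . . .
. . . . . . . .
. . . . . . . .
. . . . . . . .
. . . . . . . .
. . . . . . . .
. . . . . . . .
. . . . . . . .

(1,7) (2,3) (3,1) (4,6) (5,8) (6,5) (7,2) (8,4)

Row 1: Safe: 1, 2, 3, 4, 5, 6, 7, 8. Place at column 7.
Row 2: attacked by (1,7)→{6,7,8}. Safe: 1, 2, 3, 4, 5. Place at column 3.
Row 3: attacked by (1,7)→{5,7}; (2,3)→{2,3,4}. Safe: 1, 6, 8. Place at column 1.
Row 4: attacked by (1,7)→{4,7}; (2,3)→{1,3,5}; (3,1)→{1,2}. Safe: 6, 8. Place at column 6.
Row 5: attacked by (1,7)→{3,7}; (2,3)→{3,6}; (3,1)→{1,3}; (4,6)→{5,6,7}. Safe: 2, 4, 8. Place at column 8.
Row 6: attacked by (1,7)→{2,7}; (2,3)→{3,7}; (3,1)→{1,4}; (4,6)→{4,6,8}; (5,8)→{7,8}. Safe: 5. Place at column 5.
Row 7: attacked by (1,7)→{1,7}; (2,3)→{3,8}; (3,1)→{1,5}; (4,6)→{3,6}; (5,8)→{6,8}; (6,5)→{4,5,6}. Safe: 2. Place at column 2.
Row 8: attacked by (1,7)→{7}; (2,3)→{3}; (3,1)→{1,6}; (4,6)→{2,6}; (5,8)→{5,8}; (6,5)→{3,5,7}; (7,2)→{1,2,3}. Safe: 4. Place at column 4.
Columns [7, 3, 1, 6, 8, 5, 2, 4], r−c [-6, -1, 2, -2, -3, 1, 5, 4], r+c [8, 5, 4, 10, 13, 11, 9, 12] are all distinct, so no two queens attack.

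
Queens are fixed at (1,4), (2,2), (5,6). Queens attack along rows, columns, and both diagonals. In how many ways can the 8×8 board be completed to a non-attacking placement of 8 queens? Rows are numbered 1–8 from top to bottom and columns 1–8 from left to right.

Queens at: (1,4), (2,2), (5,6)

Branch on row 3: col 5 → 1; col 7 → 2.
Sum: 1 + 2 = 3.

3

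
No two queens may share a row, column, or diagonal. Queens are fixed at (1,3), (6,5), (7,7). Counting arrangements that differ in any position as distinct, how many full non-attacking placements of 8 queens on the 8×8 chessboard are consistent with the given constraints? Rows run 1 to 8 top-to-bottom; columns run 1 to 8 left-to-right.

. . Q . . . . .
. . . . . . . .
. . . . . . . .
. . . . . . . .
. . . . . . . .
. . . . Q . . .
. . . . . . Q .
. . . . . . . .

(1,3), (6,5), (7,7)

Branch on row 2: col 6 → 2; col 8 → 0.
Sum: 2 + 0 = 2.

2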